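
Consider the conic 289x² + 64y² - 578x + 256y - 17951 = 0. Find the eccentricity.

e = 15/17

Group the x- and y-terms: 289(x² - 2x) + 64(y² + 4y) = 17951
Completing the square gives 289(x - 1)² + 64(y + 2)² = 17951 + 289 + 256 = 18496.
Divide through by 18496 to get (x - 1)²/64 + (y + 2)²/289 = 1.
Ellipse, center (1, -2), major axis vertical; a² = 289, b² = 64.
c² = a² - b² = 225, so c = 15.
e = c/a = 15/17.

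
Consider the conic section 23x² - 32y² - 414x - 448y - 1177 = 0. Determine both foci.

(9 - √110, -7) and (9 + √110, -7)

Collect terms: 23(x² - 18x) -32(y² + 14y) = 1177
Complete the square: 23(x - 9)² -32(y + 7)² = 1177 + 1863 - 1568 = 1472
Divide through by 1472 to get (x - 9)²/64 - (y + 7)²/46 = 1.
Hyperbola, center (9, -7), transverse axis horizontal; a² = 64, b² = 46.
c² = a² + b² = 64 + 46 = 110, so c = √110.
Foci lie on the horizontal axis through the center: (h ± c, k).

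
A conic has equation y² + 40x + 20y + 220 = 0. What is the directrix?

x = 7

Only y is squared. Complete the square in y: (y + 10)² = -40(x + 3).
Vertex (-3, -10); 4p = -40 so p = -10. Opens left.
Directrix is the vertical line x = h − p = -3 − (-10) = 7.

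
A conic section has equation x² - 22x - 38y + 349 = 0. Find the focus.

Only x is squared. Complete the square in x: (x - 11)² = 38(y - 6).
Vertex (11, 6); 4p = 38 so p = 19/2. Opens up.
Focus is p units from the vertex along the axis: (h, k + p).

(11, 31/2)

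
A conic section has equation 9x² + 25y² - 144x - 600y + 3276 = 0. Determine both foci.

Collect terms: 9(x² - 16x) + 25(y² - 24y) = -3276
Complete the square in x and y: 9(x - 8)² + 25(y - 12)² = -3276 + 576 + 3600 = 900
Dividing both sides by 900: (x - 8)²/100 + (y - 12)²/36 = 1
Ellipse, center (8, 12), major axis horizontal; a² = 100, b² = 36.
c² = a² - b² = 100 - 36 = 64, so c = 8.
Foci lie on the horizontal axis through the center: (h ± c, k).

(0, 12) and (16, 12)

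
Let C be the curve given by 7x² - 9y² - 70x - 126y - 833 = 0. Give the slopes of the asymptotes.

√7/3 and -√7/3

Group: 7(x² - 10x) -9(y² + 14y) = 833
Complete the square in x and y: 7(x - 5)² -9(y + 7)² = 833 + 175 - 441 = 567
Divide by 567: (x - 5)²/81 - (y + 7)²/63 = 1
Hyperbola, center (5, -7), transverse axis horizontal; a² = 81, b² = 63.
For a horizontal hyperbola the asymptotes have slope ±b/a.
Here that is ±3√7/9 = ±√7/3.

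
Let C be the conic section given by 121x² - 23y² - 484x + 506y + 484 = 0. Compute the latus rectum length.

Rearranging, 121(x² - 4x) -23(y² - 22y) = -484.
Complete the square in x and y: 121(x - 2)² -23(y - 11)² = -484 + 484 - 2783 = -2783
Divide through by -2783 to get (y - 11)²/121 - (x - 2)²/23 = 1.
Hyperbola, center (2, 11), transverse axis vertical; a² = 121, b² = 23.
Latus rectum length = 2b²/a = 2·23/11 = 46/11.

46/11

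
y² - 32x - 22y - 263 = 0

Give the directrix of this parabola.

Only y is squared. Complete the square in y: (y - 11)² = 32(x + 12).
Vertex (-12, 11); 4p = 32 so p = 8. Opens right.
Directrix is the vertical line x = h − p = -12 − (8) = -20.

x = -20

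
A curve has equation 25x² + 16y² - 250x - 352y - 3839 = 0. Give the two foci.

(5, -1) and (5, 23)

25(x² - 10x) + 16(y² - 22y) = 3839
Complete the square: 25(x - 5)² + 16(y - 11)² = 3839 + 625 + 1936 = 6400
Divide by 6400: (x - 5)²/256 + (y - 11)²/400 = 1
Ellipse, center (5, 11), major axis vertical; a² = 400, b² = 256.
c² = a² - b² = 400 - 256 = 144, so c = 12.
Foci lie on the vertical axis through the center: (h, k ± c).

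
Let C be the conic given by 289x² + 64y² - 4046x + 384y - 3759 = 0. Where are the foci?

(7, -18) and (7, 12)

Group: 289(x² - 14x) + 64(y² + 6y) = 3759
289(x - 7)² + 64(y + 3)² = 3759 + 14161 + 576 = 18496
Divide by 18496: (x - 7)²/64 + (y + 3)²/289 = 1
Ellipse, center (7, -3), major axis vertical; a² = 289, b² = 64.
c² = a² - b² = 289 - 64 = 225, so c = 15.
Foci lie on the vertical axis through the center: (h, k ± c).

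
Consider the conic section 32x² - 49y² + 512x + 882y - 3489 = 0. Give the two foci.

(-17, 9) and (1, 9)

Group: 32(x² + 16x) -49(y² - 18y) = 3489
Complete the square in x and y: 32(x + 8)² -49(y - 9)² = 3489 + 2048 - 3969 = 1568
Divide through by 1568 to get (x + 8)²/49 - (y - 9)²/32 = 1.
Hyperbola, center (-8, 9), transverse axis horizontal; a² = 49, b² = 32.
c² = a² + b² = 49 + 32 = 81, so c = 9.
Foci lie on the horizontal axis through the center: (h ± c, k).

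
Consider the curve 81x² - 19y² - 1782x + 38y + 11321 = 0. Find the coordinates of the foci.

Group the x- and y-terms: 81(x² - 22x) -19(y² - 2y) = -11321
Completing the square gives 81(x - 11)² -19(y - 1)² = -11321 + 9801 - 19 = -1539.
Divide through by -1539 to get (y - 1)²/81 - (x - 11)²/19 = 1.
Hyperbola, center (11, 1), transverse axis vertical; a² = 81, b² = 19.
c² = a² + b² = 81 + 19 = 100, so c = 10.
Foci lie on the vertical axis through the center: (h, k ± c).

(11, -9) and (11, 11)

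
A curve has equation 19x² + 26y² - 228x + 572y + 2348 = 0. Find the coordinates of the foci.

(6 - √21, -11) and (6 + √21, -11)

Collect terms: 19(x² - 12x) + 26(y² + 22y) = -2348
Complete the square in x and y: 19(x - 6)² + 26(y + 11)² = -2348 + 684 + 3146 = 1482
Divide through by 1482 to get (x - 6)²/78 + (y + 11)²/57 = 1.
Ellipse, center (6, -11), major axis horizontal; a² = 78, b² = 57.
c² = a² - b² = 78 - 57 = 21, so c = √21.
Foci lie on the horizontal axis through the center: (h ± c, k).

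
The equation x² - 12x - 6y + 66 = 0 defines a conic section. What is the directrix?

y = 7/2

Only x is squared. Complete the square in x: (x - 6)² = 6(y - 5).
Vertex (6, 5); 4p = 6 so p = 3/2. Opens up.
Directrix is the horizontal line y = k − p = 5 − (3/2) = 7/2.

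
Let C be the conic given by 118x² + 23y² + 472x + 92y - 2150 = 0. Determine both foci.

(-2, -2 - √95) and (-2, -2 + √95)

Group the x- and y-terms: 118(x² + 4x) + 23(y² + 4y) = 2150
Complete the square in x and y: 118(x + 2)² + 23(y + 2)² = 2150 + 472 + 92 = 2714
Dividing both sides by 2714: (x + 2)²/23 + (y + 2)²/118 = 1
Ellipse, center (-2, -2), major axis vertical; a² = 118, b² = 23.
c² = a² - b² = 118 - 23 = 95, so c = √95.
Foci lie on the vertical axis through the center: (h, k ± c).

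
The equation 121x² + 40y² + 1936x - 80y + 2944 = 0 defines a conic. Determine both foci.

Rearranging, 121(x² + 16x) + 40(y² - 2y) = -2944.
Completing the square gives 121(x + 8)² + 40(y - 1)² = -2944 + 7744 + 40 = 4840.
Dividing both sides by 4840: (x + 8)²/40 + (y - 1)²/121 = 1
Ellipse, center (-8, 1), major axis vertical; a² = 121, b² = 40.
c² = a² - b² = 121 - 40 = 81, so c = 9.
Foci lie on the vertical axis through the center: (h, k ± c).

(-8, -8) and (-8, 10)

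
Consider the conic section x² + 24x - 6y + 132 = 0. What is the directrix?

y = -7/2

Only x is squared. Complete the square in x: (x + 12)² = 6(y + 2).
Vertex (-12, -2); 4p = 6 so p = 3/2. Opens up.
Directrix is the horizontal line y = k − p = -2 − (3/2) = -7/2.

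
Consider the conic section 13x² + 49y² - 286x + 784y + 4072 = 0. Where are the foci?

Group: 13(x² - 22x) + 49(y² + 16y) = -4072
Complete the square: 13(x - 11)² + 49(y + 8)² = -4072 + 1573 + 3136 = 637
Divide by 637: (x - 11)²/49 + (y + 8)²/13 = 1
Ellipse, center (11, -8), major axis horizontal; a² = 49, b² = 13.
c² = a² - b² = 49 - 13 = 36, so c = 6.
Foci lie on the horizontal axis through the center: (h ± c, k).

(5, -8) and (17, -8)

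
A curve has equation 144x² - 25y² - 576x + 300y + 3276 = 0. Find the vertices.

Rearranging, 144(x² - 4x) -25(y² - 12y) = -3276.
Complete the square in x and y: 144(x - 2)² -25(y - 6)² = -3276 + 576 - 900 = -3600
Dividing both sides by -3600: (y - 6)²/144 - (x - 2)²/25 = 1
Hyperbola, center (2, 6), transverse axis vertical; a² = 144, b² = 25.
a = 12. Vertices at (h, k ± a).

(2, -6) and (2, 18)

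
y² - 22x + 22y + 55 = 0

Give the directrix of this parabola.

x = -17/2

Only y is squared. Complete the square in y: (y + 11)² = 22(x + 3).
Vertex (-3, -11); 4p = 22 so p = 11/2. Opens right.
Directrix is the vertical line x = h − p = -3 − (11/2) = -17/2.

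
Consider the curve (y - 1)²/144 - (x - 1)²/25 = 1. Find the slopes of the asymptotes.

Center (1, 1). The positive term is the y-term, so the transverse axis is vertical; a² = 144, b² = 25.
For a vertical hyperbola the asymptotes have slope ±a/b.
Here that is ±12/5.

12/5 and -12/5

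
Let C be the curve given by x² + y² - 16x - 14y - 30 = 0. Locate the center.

(8, 7)

Collect terms: (x² - 16x) + (y² - 14y) = 30
Complete the square: (x - 8)² + (y - 7)² = 30 + 64 + 49 = 143
So (x - 8)² + (y - 7)² = 143.
Circle centered at (8, 7) with r² = 143.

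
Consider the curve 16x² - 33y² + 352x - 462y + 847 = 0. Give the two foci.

(-11, -14) and (-11, 0)

Group the x- and y-terms: 16(x² + 22x) -33(y² + 14y) = -847
Complete the square in x and y: 16(x + 11)² -33(y + 7)² = -847 + 1936 - 1617 = -528
Dividing both sides by -528: (y + 7)²/16 - (x + 11)²/33 = 1
Hyperbola, center (-11, -7), transverse axis vertical; a² = 16, b² = 33.
c² = a² + b² = 16 + 33 = 49, so c = 7.
Foci lie on the vertical axis through the center: (h, k ± c).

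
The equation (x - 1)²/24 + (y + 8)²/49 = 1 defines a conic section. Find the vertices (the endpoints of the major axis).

Center (1, -8). The larger denominator 49 sits under the y-term, so the major axis is vertical; a² = 49, b² = 24.
a = 7. Vertices at (h, k ± a).

(1, -15) and (1, -1)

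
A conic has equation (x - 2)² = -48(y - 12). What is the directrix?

Vertex (2, 12); 4p = -48 so p = -12. Opens down.
Directrix is the horizontal line y = k − p = 12 − (-12) = 24.

y = 24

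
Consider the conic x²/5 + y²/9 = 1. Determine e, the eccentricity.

e = 2/3

Center (0, 0). The larger denominator 9 sits under the y-term, so the major axis is vertical; a² = 9, b² = 5.
c² = a² - b² = 4, so c = 2.
e = c/a = 2/3.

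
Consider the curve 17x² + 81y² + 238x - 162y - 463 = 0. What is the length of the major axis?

18

Group the x- and y-terms: 17(x² + 14x) + 81(y² - 2y) = 463
Complete the square in x and y: 17(x + 7)² + 81(y - 1)² = 463 + 833 + 81 = 1377
Divide by 1377: (x + 7)²/81 + (y - 1)²/17 = 1
Ellipse, center (-7, 1), major axis horizontal; a² = 81, b² = 17.
a² = 81 so a = 9; the major axis has length 2a = 18.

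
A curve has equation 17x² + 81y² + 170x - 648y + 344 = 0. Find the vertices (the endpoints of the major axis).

Group: 17(x² + 10x) + 81(y² - 8y) = -344
17(x + 5)² + 81(y - 4)² = -344 + 425 + 1296 = 1377
Dividing both sides by 1377: (x + 5)²/81 + (y - 4)²/17 = 1
Ellipse, center (-5, 4), major axis horizontal; a² = 81, b² = 17.
a = 9. Vertices at (h ± a, k).

(-14, 4) and (4, 4)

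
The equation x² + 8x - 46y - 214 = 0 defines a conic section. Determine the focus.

Only x is squared. Complete the square in x: (x + 4)² = 46(y + 5).
Vertex (-4, -5); 4p = 46 so p = 23/2. Opens up.
Focus is p units from the vertex along the axis: (h, k + p).

(-4, 13/2)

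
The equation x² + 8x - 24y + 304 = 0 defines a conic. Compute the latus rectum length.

Only x is squared. Complete the square in x: (x + 4)² = 24(y - 12).
Vertex (-4, 12); 4p = 24 so p = 6. Opens up.
Latus rectum length = |4p| = 24.

24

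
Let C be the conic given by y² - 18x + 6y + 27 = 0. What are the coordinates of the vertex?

(1, -3)

Only y is squared. Complete the square in y: (y + 3)² = 18(x - 1).
Vertex (1, -3); 4p = 18 so p = 9/2. Opens right.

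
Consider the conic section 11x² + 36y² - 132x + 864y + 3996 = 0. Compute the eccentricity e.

e = 5/6

11(x² - 12x) + 36(y² + 24y) = -3996
Complete the square in x and y: 11(x - 6)² + 36(y + 12)² = -3996 + 396 + 5184 = 1584
Divide through by 1584 to get (x - 6)²/144 + (y + 12)²/44 = 1.
Ellipse, center (6, -12), major axis horizontal; a² = 144, b² = 44.
c² = a² - b² = 100, so c = 10.
e = c/a = 10/12 = 5/6.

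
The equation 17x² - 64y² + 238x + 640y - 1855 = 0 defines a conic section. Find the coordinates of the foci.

Group: 17(x² + 14x) -64(y² - 10y) = 1855
Complete the square in x and y: 17(x + 7)² -64(y - 5)² = 1855 + 833 - 1600 = 1088
Divide through by 1088 to get (x + 7)²/64 - (y - 5)²/17 = 1.
Hyperbola, center (-7, 5), transverse axis horizontal; a² = 64, b² = 17.
c² = a² + b² = 64 + 17 = 81, so c = 9.
Foci lie on the horizontal axis through the center: (h ± c, k).

(-16, 5) and (2, 5)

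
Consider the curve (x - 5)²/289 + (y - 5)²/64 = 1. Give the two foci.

(-10, 5) and (20, 5)

Center (5, 5). The larger denominator 289 sits under the x-term, so the major axis is horizontal; a² = 289, b² = 64.
c² = a² - b² = 289 - 64 = 225, so c = 15.
Foci lie on the horizontal axis through the center: (h ± c, k).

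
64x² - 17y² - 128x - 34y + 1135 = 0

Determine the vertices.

64(x² - 2x) -17(y² + 2y) = -1135
Complete the square in x and y: 64(x - 1)² -17(y + 1)² = -1135 + 64 - 17 = -1088
Dividing both sides by -1088: (y + 1)²/64 - (x - 1)²/17 = 1
Hyperbola, center (1, -1), transverse axis vertical; a² = 64, b² = 17.
a = 8. Vertices at (h, k ± a).

(1, -9) and (1, 7)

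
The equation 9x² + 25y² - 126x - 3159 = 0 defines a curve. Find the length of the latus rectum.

72/5

Collect terms: 9(x² - 14x) + 25y² = 3159
Completing the square gives 9(x - 7)² + 25y² = 3159 + 441 + 0 = 3600.
Dividing both sides by 3600: (x - 7)²/400 + y²/144 = 1
Ellipse, center (7, 0), major axis horizontal; a² = 400, b² = 144.
Latus rectum length = 2b²/a = 2·144/20 = 72/5.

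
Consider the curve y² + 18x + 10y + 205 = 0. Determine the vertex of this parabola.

Only y is squared. Complete the square in y: (y + 5)² = -18(x + 10).
Vertex (-10, -5); 4p = -18 so p = -9/2. Opens left.

(-10, -5)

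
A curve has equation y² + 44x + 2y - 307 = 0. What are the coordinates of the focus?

Only y is squared. Complete the square in y: (y + 1)² = -44(x - 7).
Vertex (7, -1); 4p = -44 so p = -11. Opens left.
Focus is p units from the vertex along the axis: (h + p, k).

(-4, -1)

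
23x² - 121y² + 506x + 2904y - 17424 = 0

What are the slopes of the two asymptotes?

Rearranging, 23(x² + 22x) -121(y² - 24y) = 17424.
Complete the square in x and y: 23(x + 11)² -121(y - 12)² = 17424 + 2783 - 17424 = 2783
Divide through by 2783 to get (x + 11)²/121 - (y - 12)²/23 = 1.
Hyperbola, center (-11, 12), transverse axis horizontal; a² = 121, b² = 23.
For a horizontal hyperbola the asymptotes have slope ±b/a.
Here that is ±√23/11.

√23/11 and -√23/11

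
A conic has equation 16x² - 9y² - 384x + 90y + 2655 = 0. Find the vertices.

Rearranging, 16(x² - 24x) -9(y² - 10y) = -2655.
Complete the square: 16(x - 12)² -9(y - 5)² = -2655 + 2304 - 225 = -576
Dividing both sides by -576: (y - 5)²/64 - (x - 12)²/36 = 1
Hyperbola, center (12, 5), transverse axis vertical; a² = 64, b² = 36.
a = 8. Vertices at (h, k ± a).

(12, -3) and (12, 13)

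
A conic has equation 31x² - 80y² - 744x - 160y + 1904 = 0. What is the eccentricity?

e = √555/20

Rearranging, 31(x² - 24x) -80(y² + 2y) = -1904.
31(x - 12)² -80(y + 1)² = -1904 + 4464 - 80 = 2480
Dividing both sides by 2480: (x - 12)²/80 - (y + 1)²/31 = 1
Hyperbola, center (12, -1), transverse axis horizontal; a² = 80, b² = 31.
c² = a² + b² = 111, so c = √111.
e = c/a = √111/4√5 = √555/20.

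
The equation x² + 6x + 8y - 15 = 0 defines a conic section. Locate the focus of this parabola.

Only x is squared. Complete the square in x: (x + 3)² = -8(y - 3).
Vertex (-3, 3); 4p = -8 so p = -2. Opens down.
Focus is p units from the vertex along the axis: (h, k + p).

(-3, 1)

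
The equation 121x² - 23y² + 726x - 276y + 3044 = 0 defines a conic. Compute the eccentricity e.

e = 12/11

Group the x- and y-terms: 121(x² + 6x) -23(y² + 12y) = -3044
121(x + 3)² -23(y + 6)² = -3044 + 1089 - 828 = -2783
Dividing both sides by -2783: (y + 6)²/121 - (x + 3)²/23 = 1
Hyperbola, center (-3, -6), transverse axis vertical; a² = 121, b² = 23.
c² = a² + b² = 144, so c = 12.
e = c/a = 12/11.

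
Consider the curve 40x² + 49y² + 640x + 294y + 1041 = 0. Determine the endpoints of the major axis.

Group: 40(x² + 16x) + 49(y² + 6y) = -1041
Completing the square gives 40(x + 8)² + 49(y + 3)² = -1041 + 2560 + 441 = 1960.
Dividing both sides by 1960: (x + 8)²/49 + (y + 3)²/40 = 1
Ellipse, center (-8, -3), major axis horizontal; a² = 49, b² = 40.
a = 7. Vertices at (h ± a, k).

(-15, -3) and (-1, -3)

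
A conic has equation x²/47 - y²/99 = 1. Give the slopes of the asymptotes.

3√517/47 and -3√517/47

Center (0, 0). The positive term is the x-term, so the transverse axis is horizontal; a² = 47, b² = 99.
For a horizontal hyperbola the asymptotes have slope ±b/a.
Here that is ±3√11/√47 = ±3√517/47.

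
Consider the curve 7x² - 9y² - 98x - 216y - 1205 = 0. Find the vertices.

(1, -12) and (13, -12)

Group the x- and y-terms: 7(x² - 14x) -9(y² + 24y) = 1205
Completing the square gives 7(x - 7)² -9(y + 12)² = 1205 + 343 - 1296 = 252.
Divide through by 252 to get (x - 7)²/36 - (y + 12)²/28 = 1.
Hyperbola, center (7, -12), transverse axis horizontal; a² = 36, b² = 28.
a = 6. Vertices at (h ± a, k).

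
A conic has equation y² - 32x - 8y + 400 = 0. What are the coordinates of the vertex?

(12, 4)

Only y is squared. Complete the square in y: (y - 4)² = 32(x - 12).
Vertex (12, 4); 4p = 32 so p = 8. Opens right.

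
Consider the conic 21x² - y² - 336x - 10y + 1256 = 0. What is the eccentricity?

e = √22

Group the x- and y-terms: 21(x² - 16x) -(y² + 10y) = -1256
21(x - 8)² -(y + 5)² = -1256 + 1344 - 25 = 63
Divide through by 63 to get (x - 8)²/3 - (y + 5)²/63 = 1.
Hyperbola, center (8, -5), transverse axis horizontal; a² = 3, b² = 63.
c² = a² + b² = 66, so c = √66.
e = c/a = √66/√3 = √22.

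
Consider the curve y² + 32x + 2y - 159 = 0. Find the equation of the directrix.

Only y is squared. Complete the square in y: (y + 1)² = -32(x - 5).
Vertex (5, -1); 4p = -32 so p = -8. Opens left.
Directrix is the vertical line x = h − p = 5 − (-8) = 13.

x = 13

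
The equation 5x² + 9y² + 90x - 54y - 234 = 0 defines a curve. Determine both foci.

(-17, 3) and (-1, 3)

Group the x- and y-terms: 5(x² + 18x) + 9(y² - 6y) = 234
Completing the square gives 5(x + 9)² + 9(y - 3)² = 234 + 405 + 81 = 720.
Divide through by 720 to get (x + 9)²/144 + (y - 3)²/80 = 1.
Ellipse, center (-9, 3), major axis horizontal; a² = 144, b² = 80.
c² = a² - b² = 144 - 80 = 64, so c = 8.
Foci lie on the horizontal axis through the center: (h ± c, k).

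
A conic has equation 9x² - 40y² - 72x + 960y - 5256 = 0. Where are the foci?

(4, 5) and (4, 19)

Group: 9(x² - 8x) -40(y² - 24y) = 5256
Complete the square: 9(x - 4)² -40(y - 12)² = 5256 + 144 - 5760 = -360
Dividing both sides by -360: (y - 12)²/9 - (x - 4)²/40 = 1
Hyperbola, center (4, 12), transverse axis vertical; a² = 9, b² = 40.
c² = a² + b² = 9 + 40 = 49, so c = 7.
Foci lie on the vertical axis through the center: (h, k ± c).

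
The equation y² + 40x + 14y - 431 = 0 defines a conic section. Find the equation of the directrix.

x = 22

Only y is squared. Complete the square in y: (y + 7)² = -40(x - 12).
Vertex (12, -7); 4p = -40 so p = -10. Opens left.
Directrix is the vertical line x = h − p = 12 − (-10) = 22.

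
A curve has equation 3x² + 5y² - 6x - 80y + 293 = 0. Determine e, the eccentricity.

e = √10/5

Rearranging, 3(x² - 2x) + 5(y² - 16y) = -293.
3(x - 1)² + 5(y - 8)² = -293 + 3 + 320 = 30
Divide by 30: (x - 1)²/10 + (y - 8)²/6 = 1
Ellipse, center (1, 8), major axis horizontal; a² = 10, b² = 6.
c² = a² - b² = 4, so c = 2.
e = c/a = 2/√10 = √10/5.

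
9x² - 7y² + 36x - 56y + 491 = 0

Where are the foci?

Rearranging, 9(x² + 4x) -7(y² + 8y) = -491.
9(x + 2)² -7(y + 4)² = -491 + 36 - 112 = -567
Divide through by -567 to get (y + 4)²/81 - (x + 2)²/63 = 1.
Hyperbola, center (-2, -4), transverse axis vertical; a² = 81, b² = 63.
c² = a² + b² = 81 + 63 = 144, so c = 12.
Foci lie on the vertical axis through the center: (h, k ± c).

(-2, -16) and (-2, 8)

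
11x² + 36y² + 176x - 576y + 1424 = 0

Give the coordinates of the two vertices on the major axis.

Group the x- and y-terms: 11(x² + 16x) + 36(y² - 16y) = -1424
Completing the square gives 11(x + 8)² + 36(y - 8)² = -1424 + 704 + 2304 = 1584.
Divide through by 1584 to get (x + 8)²/144 + (y - 8)²/44 = 1.
Ellipse, center (-8, 8), major axis horizontal; a² = 144, b² = 44.
a = 12. Vertices at (h ± a, k).

(-20, 8) and (4, 8)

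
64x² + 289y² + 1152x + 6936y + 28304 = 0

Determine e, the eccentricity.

Rearranging, 64(x² + 18x) + 289(y² + 24y) = -28304.
Complete the square: 64(x + 9)² + 289(y + 12)² = -28304 + 5184 + 41616 = 18496
Dividing both sides by 18496: (x + 9)²/289 + (y + 12)²/64 = 1
Ellipse, center (-9, -12), major axis horizontal; a² = 289, b² = 64.
c² = a² - b² = 225, so c = 15.
e = c/a = 15/17.

e = 15/17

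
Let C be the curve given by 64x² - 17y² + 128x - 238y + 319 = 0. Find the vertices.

(-1, -15) and (-1, 1)

Rearranging, 64(x² + 2x) -17(y² + 14y) = -319.
64(x + 1)² -17(y + 7)² = -319 + 64 - 833 = -1088
Divide by -1088: (y + 7)²/64 - (x + 1)²/17 = 1
Hyperbola, center (-1, -7), transverse axis vertical; a² = 64, b² = 17.
a = 8. Vertices at (h, k ± a).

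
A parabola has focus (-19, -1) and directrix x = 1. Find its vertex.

(-9, -1)

The vertex is the midpoint between the focus and the directrix along the axis of symmetry.
Axis is horizontal (directrix is vertical). Vertex x-coordinate = (-19 + 1)/2 = -9; y-coordinate = -1.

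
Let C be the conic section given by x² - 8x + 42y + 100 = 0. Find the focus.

Only x is squared. Complete the square in x: (x - 4)² = -42(y + 2).
Vertex (4, -2); 4p = -42 so p = -21/2. Opens down.
Focus is p units from the vertex along the axis: (h, k + p).

(4, -25/2)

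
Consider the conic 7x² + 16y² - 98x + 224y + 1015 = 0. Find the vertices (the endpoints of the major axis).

Group the x- and y-terms: 7(x² - 14x) + 16(y² + 14y) = -1015
Complete the square: 7(x - 7)² + 16(y + 7)² = -1015 + 343 + 784 = 112
Divide through by 112 to get (x - 7)²/16 + (y + 7)²/7 = 1.
Ellipse, center (7, -7), major axis horizontal; a² = 16, b² = 7.
a = 4. Vertices at (h ± a, k).

(3, -7) and (11, -7)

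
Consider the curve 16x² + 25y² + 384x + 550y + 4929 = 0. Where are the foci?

(-15, -11) and (-9, -11)

Group the x- and y-terms: 16(x² + 24x) + 25(y² + 22y) = -4929
Complete the square: 16(x + 12)² + 25(y + 11)² = -4929 + 2304 + 3025 = 400
Divide through by 400 to get (x + 12)²/25 + (y + 11)²/16 = 1.
Ellipse, center (-12, -11), major axis horizontal; a² = 25, b² = 16.
c² = a² - b² = 25 - 16 = 9, so c = 3.
Foci lie on the horizontal axis through the center: (h ± c, k).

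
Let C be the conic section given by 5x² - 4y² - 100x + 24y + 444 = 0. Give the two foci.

(7, 3) and (13, 3)

Rearranging, 5(x² - 20x) -4(y² - 6y) = -444.
Completing the square gives 5(x - 10)² -4(y - 3)² = -444 + 500 - 36 = 20.
Divide through by 20 to get (x - 10)²/4 - (y - 3)²/5 = 1.
Hyperbola, center (10, 3), transverse axis horizontal; a² = 4, b² = 5.
c² = a² + b² = 4 + 5 = 9, so c = 3.
Foci lie on the horizontal axis through the center: (h ± c, k).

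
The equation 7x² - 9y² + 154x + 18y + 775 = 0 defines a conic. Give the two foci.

(-15, 1) and (-7, 1)

Collect terms: 7(x² + 22x) -9(y² - 2y) = -775
Complete the square in x and y: 7(x + 11)² -9(y - 1)² = -775 + 847 - 9 = 63
Divide through by 63 to get (x + 11)²/9 - (y - 1)²/7 = 1.
Hyperbola, center (-11, 1), transverse axis horizontal; a² = 9, b² = 7.
c² = a² + b² = 9 + 7 = 16, so c = 4.
Foci lie on the horizontal axis through the center: (h ± c, k).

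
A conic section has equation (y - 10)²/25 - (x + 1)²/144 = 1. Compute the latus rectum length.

288/5

Center (-1, 10). The positive term is the y-term, so the transverse axis is vertical; a² = 25, b² = 144.
Latus rectum length = 2b²/a = 2·144/5 = 288/5.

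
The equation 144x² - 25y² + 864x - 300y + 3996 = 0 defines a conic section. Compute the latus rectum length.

Group the x- and y-terms: 144(x² + 6x) -25(y² + 12y) = -3996
Complete the square in x and y: 144(x + 3)² -25(y + 6)² = -3996 + 1296 - 900 = -3600
Dividing both sides by -3600: (y + 6)²/144 - (x + 3)²/25 = 1
Hyperbola, center (-3, -6), transverse axis vertical; a² = 144, b² = 25.
Latus rectum length = 2b²/a = 2·25/12 = 25/6.

25/6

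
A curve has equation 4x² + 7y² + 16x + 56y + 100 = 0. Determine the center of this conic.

Group: 4(x² + 4x) + 7(y² + 8y) = -100
Complete the square: 4(x + 2)² + 7(y + 4)² = -100 + 16 + 112 = 28
Dividing both sides by 28: (x + 2)²/7 + (y + 4)²/4 = 1
Ellipse with center (-2, -4).

(-2, -4)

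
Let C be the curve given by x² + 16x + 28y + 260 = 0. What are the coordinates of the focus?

Only x is squared. Complete the square in x: (x + 8)² = -28(y + 7).
Vertex (-8, -7); 4p = -28 so p = -7. Opens down.
Focus is p units from the vertex along the axis: (h, k + p).

(-8, -14)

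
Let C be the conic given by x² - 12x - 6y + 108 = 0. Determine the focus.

Only x is squared. Complete the square in x: (x - 6)² = 6(y - 12).
Vertex (6, 12); 4p = 6 so p = 3/2. Opens up.
Focus is p units from the vertex along the axis: (h, k + p).

(6, 27/2)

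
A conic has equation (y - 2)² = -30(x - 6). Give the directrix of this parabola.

Vertex (6, 2); 4p = -30 so p = -15/2. Opens left.
Directrix is the vertical line x = h − p = 6 − (-15/2) = 27/2.

x = 27/2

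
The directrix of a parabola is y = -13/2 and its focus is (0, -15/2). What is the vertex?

(0, -7)

The vertex is the midpoint between the focus and the directrix along the axis of symmetry.
Axis is vertical (directrix is horizontal). Vertex y-coordinate = (-15/2 + (-13/2))/2 = -7; x-coordinate = 0.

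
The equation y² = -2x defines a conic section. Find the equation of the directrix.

x = 1/2

Vertex (0, 0); 4p = -2 so p = -1/2. Opens left.
Directrix is the vertical line x = h − p = 0 − (-1/2) = 1/2.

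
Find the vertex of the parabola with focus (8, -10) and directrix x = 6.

The vertex is the midpoint between the focus and the directrix along the axis of symmetry.
Axis is horizontal (directrix is vertical). Vertex x-coordinate = (8 + 6)/2 = 7; y-coordinate = -10.

(7, -10)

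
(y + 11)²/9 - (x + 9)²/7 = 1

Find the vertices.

(-9, -14) and (-9, -8)

Center (-9, -11). The positive term is the y-term, so the transverse axis is vertical; a² = 9, b² = 7.
a = 3. Vertices at (h, k ± a).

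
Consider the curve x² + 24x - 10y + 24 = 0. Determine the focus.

(-12, -19/2)

Only x is squared. Complete the square in x: (x + 12)² = 10(y + 12).
Vertex (-12, -12); 4p = 10 so p = 5/2. Opens up.
Focus is p units from the vertex along the axis: (h, k + p).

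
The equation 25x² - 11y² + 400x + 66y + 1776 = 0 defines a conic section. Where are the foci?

(-8, -3) and (-8, 9)

Rearranging, 25(x² + 16x) -11(y² - 6y) = -1776.
Completing the square gives 25(x + 8)² -11(y - 3)² = -1776 + 1600 - 99 = -275.
Dividing both sides by -275: (y - 3)²/25 - (x + 8)²/11 = 1
Hyperbola, center (-8, 3), transverse axis vertical; a² = 25, b² = 11.
c² = a² + b² = 25 + 11 = 36, so c = 6.
Foci lie on the vertical axis through the center: (h, k ± c).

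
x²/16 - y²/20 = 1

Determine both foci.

Center (0, 0). The positive term is the x-term, so the transverse axis is horizontal; a² = 16, b² = 20.
c² = a² + b² = 16 + 20 = 36, so c = 6.
Foci lie on the horizontal axis through the center: (h ± c, k).

(-6, 0) and (6, 0)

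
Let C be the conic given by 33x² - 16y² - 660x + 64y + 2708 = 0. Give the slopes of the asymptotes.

√33/4 and -√33/4

Collect terms: 33(x² - 20x) -16(y² - 4y) = -2708
Complete the square: 33(x - 10)² -16(y - 2)² = -2708 + 3300 - 64 = 528
Divide by 528: (x - 10)²/16 - (y - 2)²/33 = 1
Hyperbola, center (10, 2), transverse axis horizontal; a² = 16, b² = 33.
For a horizontal hyperbola the asymptotes have slope ±b/a.
Here that is ±√33/4.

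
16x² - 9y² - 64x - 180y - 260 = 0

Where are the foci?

(2, -20) and (2, 0)

Group: 16(x² - 4x) -9(y² + 20y) = 260
16(x - 2)² -9(y + 10)² = 260 + 64 - 900 = -576
Dividing both sides by -576: (y + 10)²/64 - (x - 2)²/36 = 1
Hyperbola, center (2, -10), transverse axis vertical; a² = 64, b² = 36.
c² = a² + b² = 64 + 36 = 100, so c = 10.
Foci lie on the vertical axis through the center: (h, k ± c).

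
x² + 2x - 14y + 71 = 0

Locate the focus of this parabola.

(-1, 17/2)

Only x is squared. Complete the square in x: (x + 1)² = 14(y - 5).
Vertex (-1, 5); 4p = 14 so p = 7/2. Opens up.
Focus is p units from the vertex along the axis: (h, k + p).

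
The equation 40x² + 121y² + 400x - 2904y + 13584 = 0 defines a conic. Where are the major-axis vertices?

Rearranging, 40(x² + 10x) + 121(y² - 24y) = -13584.
40(x + 5)² + 121(y - 12)² = -13584 + 1000 + 17424 = 4840
Dividing both sides by 4840: (x + 5)²/121 + (y - 12)²/40 = 1
Ellipse, center (-5, 12), major axis horizontal; a² = 121, b² = 40.
a = 11. Vertices at (h ± a, k).

(-16, 12) and (6, 12)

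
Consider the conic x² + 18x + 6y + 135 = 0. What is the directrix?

Only x is squared. Complete the square in x: (x + 9)² = -6(y + 9).
Vertex (-9, -9); 4p = -6 so p = -3/2. Opens down.
Directrix is the horizontal line y = k − p = -9 − (-3/2) = -15/2.

y = -15/2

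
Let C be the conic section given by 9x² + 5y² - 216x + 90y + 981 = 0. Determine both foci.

(12, -17) and (12, -1)

Group the x- and y-terms: 9(x² - 24x) + 5(y² + 18y) = -981
Complete the square in x and y: 9(x - 12)² + 5(y + 9)² = -981 + 1296 + 405 = 720
Divide by 720: (x - 12)²/80 + (y + 9)²/144 = 1
Ellipse, center (12, -9), major axis vertical; a² = 144, b² = 80.
c² = a² - b² = 144 - 80 = 64, so c = 8.
Foci lie on the vertical axis through the center: (h, k ± c).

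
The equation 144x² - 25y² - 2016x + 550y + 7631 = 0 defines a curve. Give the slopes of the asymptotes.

Rearranging, 144(x² - 14x) -25(y² - 22y) = -7631.
Complete the square: 144(x - 7)² -25(y - 11)² = -7631 + 7056 - 3025 = -3600
Dividing both sides by -3600: (y - 11)²/144 - (x - 7)²/25 = 1
Hyperbola, center (7, 11), transverse axis vertical; a² = 144, b² = 25.
For a vertical hyperbola the asymptotes have slope ±a/b.
Here that is ±12/5.

12/5 and -12/5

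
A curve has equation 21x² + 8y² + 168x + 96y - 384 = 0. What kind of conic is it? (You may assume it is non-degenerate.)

ellipse

No xy term. Coefficients of x² and y² are A = 21, C = 8.
A and C have the same sign but A ≠ C ⇒ ellipse.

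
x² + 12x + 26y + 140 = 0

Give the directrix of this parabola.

y = 5/2

Only x is squared. Complete the square in x: (x + 6)² = -26(y + 4).
Vertex (-6, -4); 4p = -26 so p = -13/2. Opens down.
Directrix is the horizontal line y = k − p = -4 − (-13/2) = 5/2.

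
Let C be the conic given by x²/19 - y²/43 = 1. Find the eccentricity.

e = √1178/19

Center (0, 0). The positive term is the x-term, so the transverse axis is horizontal; a² = 19, b² = 43.
c² = a² + b² = 62, so c = √62.
e = c/a = √62/√19 = √1178/19.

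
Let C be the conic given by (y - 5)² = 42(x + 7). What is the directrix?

Vertex (-7, 5); 4p = 42 so p = 21/2. Opens right.
Directrix is the vertical line x = h − p = -7 − (21/2) = -35/2.

x = -35/2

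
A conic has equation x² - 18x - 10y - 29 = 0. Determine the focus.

Only x is squared. Complete the square in x: (x - 9)² = 10(y + 11).
Vertex (9, -11); 4p = 10 so p = 5/2. Opens up.
Focus is p units from the vertex along the axis: (h, k + p).

(9, -17/2)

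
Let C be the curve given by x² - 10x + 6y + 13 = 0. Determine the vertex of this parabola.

(5, 2)

Only x is squared. Complete the square in x: (x - 5)² = -6(y - 2).
Vertex (5, 2); 4p = -6 so p = -3/2. Opens down.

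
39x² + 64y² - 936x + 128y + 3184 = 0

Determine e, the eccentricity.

Rearranging, 39(x² - 24x) + 64(y² + 2y) = -3184.
Complete the square in x and y: 39(x - 12)² + 64(y + 1)² = -3184 + 5616 + 64 = 2496
Dividing both sides by 2496: (x - 12)²/64 + (y + 1)²/39 = 1
Ellipse, center (12, -1), major axis horizontal; a² = 64, b² = 39.
c² = a² - b² = 25, so c = 5.
e = c/a = 5/8.

e = 5/8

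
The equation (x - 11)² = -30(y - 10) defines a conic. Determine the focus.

(11, 5/2)

Vertex (11, 10); 4p = -30 so p = -15/2. Opens down.
Focus is p units from the vertex along the axis: (h, k + p).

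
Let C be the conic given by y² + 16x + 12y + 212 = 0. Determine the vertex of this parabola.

(-11, -6)

Only y is squared. Complete the square in y: (y + 6)² = -16(x + 11).
Vertex (-11, -6); 4p = -16 so p = -4. Opens left.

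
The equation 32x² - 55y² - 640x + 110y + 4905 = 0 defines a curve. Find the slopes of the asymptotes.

Collect terms: 32(x² - 20x) -55(y² - 2y) = -4905
Complete the square in x and y: 32(x - 10)² -55(y - 1)² = -4905 + 3200 - 55 = -1760
Divide through by -1760 to get (y - 1)²/32 - (x - 10)²/55 = 1.
Hyperbola, center (10, 1), transverse axis vertical; a² = 32, b² = 55.
For a vertical hyperbola the asymptotes have slope ±a/b.
Here that is ±4√2/√55 = ±4√110/55.

4√110/55 and -4√110/55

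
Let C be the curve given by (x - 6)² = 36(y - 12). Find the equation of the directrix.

y = 3

Vertex (6, 12); 4p = 36 so p = 9. Opens up.
Directrix is the horizontal line y = k − p = 12 − (9) = 3.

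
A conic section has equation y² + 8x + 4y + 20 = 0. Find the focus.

(-4, -2)

Only y is squared. Complete the square in y: (y + 2)² = -8(x + 2).
Vertex (-2, -2); 4p = -8 so p = -2. Opens left.
Focus is p units from the vertex along the axis: (h + p, k).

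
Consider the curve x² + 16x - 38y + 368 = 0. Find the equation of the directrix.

y = -3/2

Only x is squared. Complete the square in x: (x + 8)² = 38(y - 8).
Vertex (-8, 8); 4p = 38 so p = 19/2. Opens up.
Directrix is the horizontal line y = k − p = 8 − (19/2) = -3/2.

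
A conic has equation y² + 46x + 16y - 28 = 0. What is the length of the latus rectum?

46

Only y is squared. Complete the square in y: (y + 8)² = -46(x - 2).
Vertex (2, -8); 4p = -46 so p = -23/2. Opens left.
Latus rectum length = |4p| = 46.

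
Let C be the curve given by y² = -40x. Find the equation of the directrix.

x = 10

Vertex (0, 0); 4p = -40 so p = -10. Opens left.
Directrix is the vertical line x = h − p = 0 − (-10) = 10.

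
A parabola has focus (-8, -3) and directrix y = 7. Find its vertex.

(-8, 2)

The vertex is the midpoint between the focus and the directrix along the axis of symmetry.
Axis is vertical (directrix is horizontal). Vertex y-coordinate = (-3 + 7)/2 = 2; x-coordinate = -8.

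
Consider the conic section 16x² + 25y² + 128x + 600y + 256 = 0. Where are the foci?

16(x² + 8x) + 25(y² + 24y) = -256
16(x + 4)² + 25(y + 12)² = -256 + 256 + 3600 = 3600
Divide through by 3600 to get (x + 4)²/225 + (y + 12)²/144 = 1.
Ellipse, center (-4, -12), major axis horizontal; a² = 225, b² = 144.
c² = a² - b² = 225 - 144 = 81, so c = 9.
Foci lie on the horizontal axis through the center: (h ± c, k).

(-13, -12) and (5, -12)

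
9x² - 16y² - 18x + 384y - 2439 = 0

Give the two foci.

9(x² - 2x) -16(y² - 24y) = 2439
Complete the square: 9(x - 1)² -16(y - 12)² = 2439 + 9 - 2304 = 144
Divide by 144: (x - 1)²/16 - (y - 12)²/9 = 1
Hyperbola, center (1, 12), transverse axis horizontal; a² = 16, b² = 9.
c² = a² + b² = 16 + 9 = 25, so c = 5.
Foci lie on the horizontal axis through the center: (h ± c, k).

(-4, 12) and (6, 12)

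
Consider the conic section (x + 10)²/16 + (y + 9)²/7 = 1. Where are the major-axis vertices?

(-14, -9) and (-6, -9)

Center (-10, -9). The larger denominator 16 sits under the x-term, so the major axis is horizontal; a² = 16, b² = 7.
a = 4. Vertices at (h ± a, k).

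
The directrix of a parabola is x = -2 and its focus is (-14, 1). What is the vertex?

(-8, 1)

The vertex is the midpoint between the focus and the directrix along the axis of symmetry.
Axis is horizontal (directrix is vertical). Vertex x-coordinate = (-14 + (-2))/2 = -8; y-coordinate = 1.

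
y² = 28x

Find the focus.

Vertex (0, 0); 4p = 28 so p = 7. Opens right.
Focus is p units from the vertex along the axis: (h + p, k).

(7, 0)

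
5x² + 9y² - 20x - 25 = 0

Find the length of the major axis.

6

5(x² - 4x) + 9y² = 25
Completing the square gives 5(x - 2)² + 9y² = 25 + 20 + 0 = 45.
Dividing both sides by 45: (x - 2)²/9 + y²/5 = 1
Ellipse, center (2, 0), major axis horizontal; a² = 9, b² = 5.
a² = 9 so a = 3; the major axis has length 2a = 6.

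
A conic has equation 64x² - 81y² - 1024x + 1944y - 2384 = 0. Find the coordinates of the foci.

64(x² - 16x) -81(y² - 24y) = 2384
64(x - 8)² -81(y - 12)² = 2384 + 4096 - 11664 = -5184
Dividing both sides by -5184: (y - 12)²/64 - (x - 8)²/81 = 1
Hyperbola, center (8, 12), transverse axis vertical; a² = 64, b² = 81.
c² = a² + b² = 64 + 81 = 145, so c = √145.
Foci lie on the vertical axis through the center: (h, k ± c).

(8, 12 - √145) and (8, 12 + √145)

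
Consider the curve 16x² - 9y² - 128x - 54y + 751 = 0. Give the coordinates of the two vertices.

Group: 16(x² - 8x) -9(y² + 6y) = -751
Complete the square: 16(x - 4)² -9(y + 3)² = -751 + 256 - 81 = -576
Dividing both sides by -576: (y + 3)²/64 - (x - 4)²/36 = 1
Hyperbola, center (4, -3), transverse axis vertical; a² = 64, b² = 36.
a = 8. Vertices at (h, k ± a).

(4, -11) and (4, 5)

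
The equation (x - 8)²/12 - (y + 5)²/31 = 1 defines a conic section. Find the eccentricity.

e = √129/6

Center (8, -5). The positive term is the x-term, so the transverse axis is horizontal; a² = 12, b² = 31.
c² = a² + b² = 43, so c = √43.
e = c/a = √43/2√3 = √129/6.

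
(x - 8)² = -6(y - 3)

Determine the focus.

(8, 3/2)

Vertex (8, 3); 4p = -6 so p = -3/2. Opens down.
Focus is p units from the vertex along the axis: (h, k + p).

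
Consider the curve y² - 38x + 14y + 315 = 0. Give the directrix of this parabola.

x = -5/2

Only y is squared. Complete the square in y: (y + 7)² = 38(x - 7).
Vertex (7, -7); 4p = 38 so p = 19/2. Opens right.
Directrix is the vertical line x = h − p = 7 − (19/2) = -5/2.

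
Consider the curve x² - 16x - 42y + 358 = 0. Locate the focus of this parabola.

(8, 35/2)

Only x is squared. Complete the square in x: (x - 8)² = 42(y - 7).
Vertex (8, 7); 4p = 42 so p = 21/2. Opens up.
Focus is p units from the vertex along the axis: (h, k + p).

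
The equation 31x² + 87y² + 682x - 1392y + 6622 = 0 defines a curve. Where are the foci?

(-11 - 2√14, 8) and (-11 + 2√14, 8)

31(x² + 22x) + 87(y² - 16y) = -6622
Complete the square: 31(x + 11)² + 87(y - 8)² = -6622 + 3751 + 5568 = 2697
Divide through by 2697 to get (x + 11)²/87 + (y - 8)²/31 = 1.
Ellipse, center (-11, 8), major axis horizontal; a² = 87, b² = 31.
c² = a² - b² = 87 - 31 = 56, so c = 2√14.
Foci lie on the horizontal axis through the center: (h ± c, k).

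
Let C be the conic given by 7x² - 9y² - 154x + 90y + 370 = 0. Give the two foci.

(3, 5) and (19, 5)

Group: 7(x² - 22x) -9(y² - 10y) = -370
Complete the square in x and y: 7(x - 11)² -9(y - 5)² = -370 + 847 - 225 = 252
Divide by 252: (x - 11)²/36 - (y - 5)²/28 = 1
Hyperbola, center (11, 5), transverse axis horizontal; a² = 36, b² = 28.
c² = a² + b² = 36 + 28 = 64, so c = 8.
Foci lie on the horizontal axis through the center: (h ± c, k).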